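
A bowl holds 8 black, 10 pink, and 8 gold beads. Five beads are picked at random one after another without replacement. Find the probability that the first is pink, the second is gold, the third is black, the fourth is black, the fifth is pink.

Multiply the conditional probability of each draw in order, without replacement, so each draw removes one from its color and from the total.
P = (10/26) · (8/25) · (8/24) · (7/23) · (9/22) = 84/16445 ≈ 0.0051.

84/16445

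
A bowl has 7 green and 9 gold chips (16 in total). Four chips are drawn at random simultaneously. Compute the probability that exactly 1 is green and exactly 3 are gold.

Unordered draws without replacement: count favorable combinations over C(16,4).
Favorable = C(7,1) · C(9,3) = 588; total = C(16,4) = 1820.
P = 588/1820 = 21/65 ≈ 0.3231.

21/65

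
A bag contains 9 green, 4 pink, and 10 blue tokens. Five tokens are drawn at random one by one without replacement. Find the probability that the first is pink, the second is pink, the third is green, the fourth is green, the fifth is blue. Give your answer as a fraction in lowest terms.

Multiply the conditional probability of each draw in order, without replacement, so each draw removes one from its color and from the total.
P = (4/23) · (3/22) · (9/21) · (8/20) · (10/19) = 72/33649 ≈ 0.0021.

72/33649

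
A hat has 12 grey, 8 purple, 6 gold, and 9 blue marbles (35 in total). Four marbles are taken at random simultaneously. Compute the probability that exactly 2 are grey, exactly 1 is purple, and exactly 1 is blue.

54/595

Unordered draws without replacement: count favorable combinations over C(35,4).
Favorable = C(12,2) · C(8,1) · C(6,0) · C(9,1) = 4752; total = C(35,4) = 52360.
P = 4752/52360 = 54/595 ≈ 0.0908.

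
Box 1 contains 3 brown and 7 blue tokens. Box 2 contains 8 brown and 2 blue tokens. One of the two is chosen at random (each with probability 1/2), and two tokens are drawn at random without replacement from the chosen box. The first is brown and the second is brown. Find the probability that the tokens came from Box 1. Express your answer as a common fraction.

P(E | Box 1) = 1/15; P(E | Box 2) = 28/45.
P(E) = 1/2·1/15 + 1/2·28/45 = 31/90.
By Bayes' rule, P(Box 1 | E) = 1/30 / 31/90 = 3/31 ≈ 0.0968.

3/31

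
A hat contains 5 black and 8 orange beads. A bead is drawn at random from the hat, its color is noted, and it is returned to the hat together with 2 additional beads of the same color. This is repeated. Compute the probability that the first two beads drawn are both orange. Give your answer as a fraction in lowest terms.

After a orange draw the hat holds 10 orange out of 15.
P = (8/13)·(10/15) = 16/39 ≈ 0.4103.

16/39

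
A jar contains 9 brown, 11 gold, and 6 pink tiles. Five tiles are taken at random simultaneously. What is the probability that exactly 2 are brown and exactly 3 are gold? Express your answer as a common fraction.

Unordered draws without replacement: count favorable combinations over C(26,5).
Favorable = C(9,2) · C(11,3) · C(6,0) = 5940; total = C(26,5) = 65780.
P = 5940/65780 = 27/299 ≈ 0.0903.

27/299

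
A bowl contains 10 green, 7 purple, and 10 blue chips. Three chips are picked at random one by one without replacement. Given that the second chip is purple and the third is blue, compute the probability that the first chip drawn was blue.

P(first=blue and the second chip is purple and the third is blue) = (10/27)·(7/26)·(9/25) = 7/195.
P(E) = Σ over first color = 14/351 + 14/585 + 7/195 = 35/351.
By Bayes, P(first=blue | E) = 7/195 / 35/351 = 9/25 ≈ 0.3600.

9/25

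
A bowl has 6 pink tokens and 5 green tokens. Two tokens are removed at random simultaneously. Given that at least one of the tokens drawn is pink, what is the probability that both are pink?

1/3

P(both pink) = C(6,2)/C(11,2) = 3/11; P(at least one pink) = 1 − C(5,2)/C(11,2) = 9/11.
Since 'both pink' ⊆ 'at least one pink', P(both | at least one) = 3/11 / 9/11 = 1/3 ≈ 0.3333.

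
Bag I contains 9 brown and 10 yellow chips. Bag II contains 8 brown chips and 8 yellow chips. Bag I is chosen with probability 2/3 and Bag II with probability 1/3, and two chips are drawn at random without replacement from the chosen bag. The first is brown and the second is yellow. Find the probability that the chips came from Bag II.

38/113

P(E | Bag I) = 5/19; P(E | Bag II) = 4/15.
P(E) = 2/3·5/19 + 1/3·4/15 = 226/855.
By Bayes' rule, P(Bag II | E) = 4/45 / 226/855 = 38/113 ≈ 0.3363.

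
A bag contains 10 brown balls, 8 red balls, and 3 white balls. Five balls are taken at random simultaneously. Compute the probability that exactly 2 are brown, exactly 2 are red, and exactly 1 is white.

60/323

Unordered draws without replacement: count favorable combinations over C(21,5).
Favorable = C(10,2) · C(8,2) · C(3,1) = 3780; total = C(21,5) = 20349.
P = 3780/20349 = 60/323 ≈ 0.1858.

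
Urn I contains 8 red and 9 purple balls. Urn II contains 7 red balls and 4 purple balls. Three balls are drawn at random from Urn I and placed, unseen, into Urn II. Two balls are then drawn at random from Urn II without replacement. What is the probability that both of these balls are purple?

Condition on how many of the transferred balls are purple (from Urn I: 9 purple of 17; then Urn II has 14 total).
  0 purple: C(9,0)C(8,3)/C(17,3) = 7/85; then P = C(4,2)/C(14,2) = 6/91
  1 purple: C(9,1)C(8,2)/C(17,3) = 63/170; then P = C(5,2)/C(14,2) = 10/91
  2 purple: C(9,2)C(8,1)/C(17,3) = 36/85; then P = C(6,2)/C(14,2) = 15/91
  3 purple: C(9,3)C(8,0)/C(17,3) = 21/170; then P = C(7,2)/C(14,2) = 3/13
P(both purple) = 447/3094 ≈ 0.1445.

447/3094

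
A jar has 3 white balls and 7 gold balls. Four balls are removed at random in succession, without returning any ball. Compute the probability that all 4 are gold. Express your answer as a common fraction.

1/6

Multiply the conditional probability of each draw in order, without replacement, so each draw removes one from its color and from the total.
P = (7/10) · (6/9) · (5/8) · (4/7) = 1/6 ≈ 0.1667.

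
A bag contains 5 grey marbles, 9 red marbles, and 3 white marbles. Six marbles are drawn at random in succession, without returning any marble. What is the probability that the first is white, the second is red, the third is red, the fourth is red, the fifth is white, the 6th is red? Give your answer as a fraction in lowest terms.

9/4420

Multiply the conditional probability of each draw in order, without replacement, so each draw removes one from its color and from the total.
P = (3/17) · (9/16) · (8/15) · (7/14) · (2/13) · (6/12) = 9/4420 ≈ 0.0020.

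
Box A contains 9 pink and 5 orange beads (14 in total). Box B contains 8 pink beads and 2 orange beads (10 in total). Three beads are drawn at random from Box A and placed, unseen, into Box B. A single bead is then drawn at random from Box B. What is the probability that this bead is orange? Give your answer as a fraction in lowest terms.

Condition on how many of the transferred beads are orange (from Box A: 5 orange of 14; then Box B has 13 total).
  0 orange: C(5,0)C(9,3)/C(14,3) = 3/13; then P = 2/13
  1 orange: C(5,1)C(9,2)/C(14,3) = 45/91; then P = 3/13
  2 orange: C(5,2)C(9,1)/C(14,3) = 45/182; then P = 4/13
  3 orange: C(5,3)C(9,0)/C(14,3) = 5/182; then P = 5/13
P(orange from Box B) = 43/182 ≈ 0.2363.

43/182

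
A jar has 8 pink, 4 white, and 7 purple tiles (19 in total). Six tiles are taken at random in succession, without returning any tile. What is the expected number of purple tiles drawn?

By linearity of expectation, E[X] = Σ P(draw i is purple); by symmetry each draw (even without replacement) has P(purple) = 7/19.
E[X] = 6 · 7/19 = 42/19 ≈ 2.2105.

42/19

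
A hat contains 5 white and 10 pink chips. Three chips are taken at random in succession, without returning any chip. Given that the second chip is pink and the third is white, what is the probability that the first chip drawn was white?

4/13

P(first=white and the second chip is pink and the third is white) = (5/15)·(10/14)·(4/13) = 20/273.
P(E) = Σ over first color = 20/273 + 15/91 = 5/21.
By Bayes, P(first=white | E) = 20/273 / 5/21 = 4/13 ≈ 0.3077.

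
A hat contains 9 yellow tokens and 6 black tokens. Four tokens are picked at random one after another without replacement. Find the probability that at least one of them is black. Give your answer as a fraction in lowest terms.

Use the complement: P(at least one black) = 1 − P(no black).
P(none) = C(9,4)/C(15,4) = 126/1365.
So P = 1 − 126/1365 = 59/65 ≈ 0.9077.

59/65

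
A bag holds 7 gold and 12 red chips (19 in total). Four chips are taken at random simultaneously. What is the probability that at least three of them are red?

2035/3876

Sum the hypergeometric tail for j = 3,…,4 red chips.
Favorable = C(12,3)·C(7,1) + C(12,4)·C(7,0) = 2035; total = C(19,4) = 3876.
P = 2035/3876 = 2035/3876 ≈ 0.5250.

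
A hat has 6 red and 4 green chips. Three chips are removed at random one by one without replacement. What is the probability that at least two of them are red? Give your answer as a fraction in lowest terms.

Sum the hypergeometric tail for j = 2,…,3 red chips.
Favorable = C(6,2)·C(4,1) + C(6,3)·C(4,0) = 80; total = C(10,3) = 120.
P = 80/120 = 2/3 ≈ 0.6667.

2/3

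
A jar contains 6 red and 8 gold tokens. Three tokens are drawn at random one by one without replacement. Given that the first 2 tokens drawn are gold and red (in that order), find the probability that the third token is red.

5/12

After removing 1 red, 1 gold, the jar has 5 red out of 12 remaining.
P(third is red | given) = 5/12 ≈ 0.4167.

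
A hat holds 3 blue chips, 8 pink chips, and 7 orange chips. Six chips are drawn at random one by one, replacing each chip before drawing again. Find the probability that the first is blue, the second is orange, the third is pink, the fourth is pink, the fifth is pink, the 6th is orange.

392/177147

Multiply the conditional probability of each draw in order, with replacement (the composition resets each draw).
P = (3/18) · (7/18) · (8/18) · (8/18) · (8/18) · (7/18) = 392/177147 ≈ 0.0022.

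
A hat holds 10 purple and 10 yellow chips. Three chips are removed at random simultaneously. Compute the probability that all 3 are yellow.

2/19

Unordered draws without replacement: count favorable combinations over C(20,3).
Favorable = C(10,0) · C(10,3) = 120; total = C(20,3) = 1140.
P = 120/1140 = 2/19 ≈ 0.1053.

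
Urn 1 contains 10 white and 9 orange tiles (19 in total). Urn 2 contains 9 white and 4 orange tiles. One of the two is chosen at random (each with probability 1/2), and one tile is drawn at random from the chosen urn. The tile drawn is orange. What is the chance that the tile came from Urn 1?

P(orange | Urn 1) = 9/19; P(orange | Urn 2) = 4/13.
P(orange) = 1/2·9/19 + 1/2·4/13 = 193/494.
By Bayes' rule, P(Urn 1 | orange) = 9/38 / 193/494 = 117/193 ≈ 0.6062.

117/193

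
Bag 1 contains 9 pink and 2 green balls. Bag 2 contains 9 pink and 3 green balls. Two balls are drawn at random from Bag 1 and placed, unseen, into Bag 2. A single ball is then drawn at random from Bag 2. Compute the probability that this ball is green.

Condition on how many of the transferred balls are green (from Bag 1: 2 green of 11; then Bag 2 has 14 total).
  0 green: C(2,0)C(9,2)/C(11,2) = 36/55; then P = 3/14
  1 green: C(2,1)C(9,1)/C(11,2) = 18/55; then P = 4/14
  2 green: C(2,2)C(9,0)/C(11,2) = 1/55; then P = 5/14
P(green from Bag 2) = 37/154 ≈ 0.2403.

37/154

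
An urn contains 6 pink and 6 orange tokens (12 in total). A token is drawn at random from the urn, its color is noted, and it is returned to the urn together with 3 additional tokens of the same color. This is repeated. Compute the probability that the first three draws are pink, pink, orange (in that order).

1/10

Track the composition after each reinforcement of +3.
P = (6/12) · (9/15) · (6/18) = 1/10 ≈ 0.1000.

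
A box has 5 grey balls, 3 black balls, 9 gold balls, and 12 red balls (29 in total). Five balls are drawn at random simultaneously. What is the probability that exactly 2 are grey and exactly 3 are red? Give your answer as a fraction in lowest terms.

Unordered draws without replacement: count favorable combinations over C(29,5).
Favorable = C(5,2) · C(3,0) · C(9,0) · C(12,3) = 2200; total = C(29,5) = 118755.
P = 2200/118755 = 440/23751 ≈ 0.0185.

440/23751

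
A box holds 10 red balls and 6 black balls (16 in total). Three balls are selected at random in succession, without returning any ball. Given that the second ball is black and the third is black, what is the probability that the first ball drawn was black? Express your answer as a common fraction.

2/7

P(first=black and the second ball is black and the third is black) = (6/16)·(5/15)·(4/14) = 1/28.
P(E) = Σ over first color = 5/56 + 1/28 = 1/8.
By Bayes, P(first=black | E) = 1/28 / 1/8 = 2/7 ≈ 0.2857.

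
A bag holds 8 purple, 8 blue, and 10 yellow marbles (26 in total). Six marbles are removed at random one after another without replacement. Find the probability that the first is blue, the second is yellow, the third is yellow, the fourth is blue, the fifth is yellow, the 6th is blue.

Multiply the conditional probability of each draw in order, without replacement, so each draw removes one from its color and from the total.
P = (8/26) · (10/25) · (9/24) · (7/23) · (8/22) · (6/21) = 24/16445 ≈ 0.0015.

24/16445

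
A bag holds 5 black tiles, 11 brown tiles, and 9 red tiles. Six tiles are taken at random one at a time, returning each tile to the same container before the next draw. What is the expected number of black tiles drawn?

6/5

By linearity of expectation, E[X] = Σ P(draw i is black); each independent draw has P(black) = 5/25.
E[X] = 6 · 5/25 = 6/5 ≈ 1.2000.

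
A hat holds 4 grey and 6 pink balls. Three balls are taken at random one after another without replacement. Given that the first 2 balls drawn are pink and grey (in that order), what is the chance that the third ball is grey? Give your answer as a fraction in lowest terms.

After removing 1 grey, 1 pink, the hat has 3 grey out of 8 remaining.
P(third is grey | given) = 3/8 ≈ 0.3750.

3/8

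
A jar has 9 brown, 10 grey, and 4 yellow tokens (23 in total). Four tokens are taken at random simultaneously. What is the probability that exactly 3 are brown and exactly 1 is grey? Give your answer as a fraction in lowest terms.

Unordered draws without replacement: count favorable combinations over C(23,4).
Favorable = C(9,3) · C(10,1) · C(4,0) = 840; total = C(23,4) = 8855.
P = 840/8855 = 24/253 ≈ 0.0949.

24/253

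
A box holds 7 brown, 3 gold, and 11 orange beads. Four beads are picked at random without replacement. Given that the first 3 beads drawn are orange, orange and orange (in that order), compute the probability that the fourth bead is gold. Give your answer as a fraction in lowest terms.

After removing 3 orange, the box has 3 gold out of 18 remaining.
P(fourth is gold | given) = 3/18 = 1/6 ≈ 0.1667.

1/6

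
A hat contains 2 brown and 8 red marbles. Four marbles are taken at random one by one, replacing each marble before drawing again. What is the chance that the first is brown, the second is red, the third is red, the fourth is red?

Multiply the conditional probability of each draw in order, with replacement (the composition resets each draw).
P = (2/10) · (8/10) · (8/10) · (8/10) = 64/625 ≈ 0.1024.

64/625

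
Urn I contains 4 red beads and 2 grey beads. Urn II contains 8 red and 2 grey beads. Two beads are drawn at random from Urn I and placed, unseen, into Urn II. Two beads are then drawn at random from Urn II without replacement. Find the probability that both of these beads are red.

Condition on how many of the transferred beads are red (from Urn I: 4 red of 6; then Urn II has 12 total).
  0 red: C(4,0)C(2,2)/C(6,2) = 1/15; then P = C(8,2)/C(12,2) = 14/33
  1 red: C(4,1)C(2,1)/C(6,2) = 8/15; then P = C(9,2)/C(12,2) = 6/11
  2 red: C(4,2)C(2,0)/C(6,2) = 2/5; then P = C(10,2)/C(12,2) = 15/22
P(both red) = 293/495 ≈ 0.5919.

293/495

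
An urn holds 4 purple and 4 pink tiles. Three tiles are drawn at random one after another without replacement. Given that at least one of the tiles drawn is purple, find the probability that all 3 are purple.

1/13

P(all 3 purple) = C(4,3)/C(8,3) = 1/14; P(at least one purple) = 1 − C(4,3)/C(8,3) = 13/14.
Since 'all 3 purple' ⊆ 'at least one purple', P(all 3 | at least one) = 1/14 / 13/14 = 1/13 ≈ 0.0769.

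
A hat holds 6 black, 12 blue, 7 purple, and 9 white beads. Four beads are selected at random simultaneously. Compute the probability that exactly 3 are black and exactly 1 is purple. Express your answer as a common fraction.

Unordered draws without replacement: count favorable combinations over C(34,4).
Favorable = C(6,3) · C(12,0) · C(7,1) · C(9,0) = 140; total = C(34,4) = 46376.
P = 140/46376 = 35/11594 ≈ 0.0030.

35/11594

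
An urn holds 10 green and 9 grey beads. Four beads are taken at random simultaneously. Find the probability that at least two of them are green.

Sum the hypergeometric tail for j = 2,…,4 green beads.
Favorable = C(10,2)·C(9,2) + C(10,3)·C(9,1) + C(10,4)·C(9,0) = 2910; total = C(19,4) = 3876.
P = 2910/3876 = 485/646 ≈ 0.7508.

485/646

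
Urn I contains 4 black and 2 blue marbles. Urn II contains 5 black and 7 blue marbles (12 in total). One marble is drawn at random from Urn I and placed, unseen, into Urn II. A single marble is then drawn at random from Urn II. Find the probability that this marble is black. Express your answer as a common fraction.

Condition on how many of the transferred marbles are black (from Urn I: 4 black of 6; then Urn II has 13 total).
  0 black: C(4,0)C(2,1)/C(6,1) = 1/3; then P = 5/13
  1 black: C(4,1)C(2,0)/C(6,1) = 2/3; then P = 6/13
P(black from Urn II) = 17/39 ≈ 0.4359.

17/39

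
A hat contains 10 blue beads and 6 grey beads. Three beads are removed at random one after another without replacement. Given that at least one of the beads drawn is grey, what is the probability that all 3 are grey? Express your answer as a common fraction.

P(all 3 grey) = C(6,3)/C(16,3) = 1/28; P(at least one grey) = 1 − C(10,3)/C(16,3) = 11/14.
Since 'all 3 grey' ⊆ 'at least one grey', P(all 3 | at least one) = 1/28 / 11/14 = 1/22 ≈ 0.0455.

1/22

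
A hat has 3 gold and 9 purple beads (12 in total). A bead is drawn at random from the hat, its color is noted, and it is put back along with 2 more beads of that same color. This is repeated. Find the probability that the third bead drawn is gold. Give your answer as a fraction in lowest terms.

1/4

Sum over the four possibilities for the first two draws (gold/not-gold each), tracking how the gold count and total change by +2 per draw.
P(third is gold) = 1/4 ≈ 0.2500. (In a Pólya urn every draw has the same marginal probability 3/12.)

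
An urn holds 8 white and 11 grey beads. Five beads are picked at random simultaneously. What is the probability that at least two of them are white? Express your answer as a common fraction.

Sum the hypergeometric tail for j = 2,…,5 white beads.
Favorable = C(8,2)·C(11,3) + C(8,3)·C(11,2) + C(8,4)·C(11,1) + C(8,5)·C(11,0) = 8526; total = C(19,5) = 11628.
P = 8526/11628 = 1421/1938 ≈ 0.7332.

1421/1938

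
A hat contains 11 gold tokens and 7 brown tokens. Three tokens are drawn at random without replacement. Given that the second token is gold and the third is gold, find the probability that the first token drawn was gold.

P(first=gold and the second token is gold and the third is gold) = (11/18)·(10/17)·(9/16) = 55/272.
P(E) = Σ over first color = 55/272 + 385/2448 = 55/153.
By Bayes, P(first=gold | E) = 55/272 / 55/153 = 9/16 ≈ 0.5625.

9/16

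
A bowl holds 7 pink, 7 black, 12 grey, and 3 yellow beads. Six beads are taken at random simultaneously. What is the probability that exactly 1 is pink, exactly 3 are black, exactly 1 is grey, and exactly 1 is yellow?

Unordered draws without replacement: count favorable combinations over C(29,6).
Favorable = C(7,1) · C(7,3) · C(12,1) · C(3,1) = 8820; total = C(29,6) = 475020.
P = 8820/475020 = 7/377 ≈ 0.0186.

7/377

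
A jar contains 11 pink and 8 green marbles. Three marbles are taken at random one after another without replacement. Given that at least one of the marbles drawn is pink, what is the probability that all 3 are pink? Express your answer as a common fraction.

15/83

P(all 3 pink) = C(11,3)/C(19,3) = 55/323; P(at least one pink) = 1 − C(8,3)/C(19,3) = 913/969.
Since 'all 3 pink' ⊆ 'at least one pink', P(all 3 | at least one) = 55/323 / 913/969 = 15/83 ≈ 0.1807.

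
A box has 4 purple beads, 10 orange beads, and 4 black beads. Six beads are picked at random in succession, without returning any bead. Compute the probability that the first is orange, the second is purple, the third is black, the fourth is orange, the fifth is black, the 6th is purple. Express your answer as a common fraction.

Multiply the conditional probability of each draw in order, without replacement, so each draw removes one from its color and from the total.
P = (10/18) · (4/17) · (4/16) · (9/15) · (3/14) · (3/13) = 3/3094 ≈ 0.0010.

3/3094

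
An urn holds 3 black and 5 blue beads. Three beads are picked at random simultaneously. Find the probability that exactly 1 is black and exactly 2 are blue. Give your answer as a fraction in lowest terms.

15/28

Unordered draws without replacement: count favorable combinations over C(8,3).
Favorable = C(3,1) · C(5,2) = 30; total = C(8,3) = 56.
P = 30/56 = 15/28 ≈ 0.5357.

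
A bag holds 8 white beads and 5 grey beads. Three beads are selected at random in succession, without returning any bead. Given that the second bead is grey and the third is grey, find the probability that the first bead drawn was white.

8/11

P(first=white and the second bead is grey and the third is grey) = (8/13)·(5/12)·(4/11) = 40/429.
P(E) = Σ over first color = 40/429 + 5/143 = 5/39.
By Bayes, P(first=white | E) = 40/429 / 5/39 = 8/11 ≈ 0.7273.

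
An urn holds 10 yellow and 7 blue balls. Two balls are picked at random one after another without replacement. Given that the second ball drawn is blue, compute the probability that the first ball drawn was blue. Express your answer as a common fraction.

P(first=blue and the second ball drawn is blue) = (7/17)·(6/16) = 21/136.
P(the second ball drawn is blue) = Σ over first color = 35/136 + 21/136 = 7/17.
By Bayes, P(first=blue | the second ball drawn is blue) = 21/136 / 7/17 = 3/8 ≈ 0.3750.

3/8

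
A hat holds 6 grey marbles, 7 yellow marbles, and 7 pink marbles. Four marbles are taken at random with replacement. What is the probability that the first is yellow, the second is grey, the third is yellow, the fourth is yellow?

1029/80000

Multiply the conditional probability of each draw in order, with replacement (the composition resets each draw).
P = (7/20) · (6/20) · (7/20) · (7/20) = 1029/80000 ≈ 0.0129.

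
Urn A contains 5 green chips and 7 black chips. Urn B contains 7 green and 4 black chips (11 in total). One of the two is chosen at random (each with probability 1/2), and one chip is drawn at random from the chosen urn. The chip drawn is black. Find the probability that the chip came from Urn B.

48/125

P(black | Urn A) = 7/12; P(black | Urn B) = 4/11.
P(black) = 1/2·7/12 + 1/2·4/11 = 125/264.
By Bayes' rule, P(Urn B | black) = 2/11 / 125/264 = 48/125 ≈ 0.3840.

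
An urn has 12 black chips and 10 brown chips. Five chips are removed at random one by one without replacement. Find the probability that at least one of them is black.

207/209

Use the complement: P(at least one black) = 1 − P(no black).
P(none) = C(10,5)/C(22,5) = 252/26334.
So P = 1 − 252/26334 = 207/209 ≈ 0.9904.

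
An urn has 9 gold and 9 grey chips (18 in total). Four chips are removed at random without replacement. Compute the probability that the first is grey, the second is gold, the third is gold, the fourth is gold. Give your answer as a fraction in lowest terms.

21/340

Multiply the conditional probability of each draw in order, without replacement, so each draw removes one from its color and from the total.
P = (9/18) · (9/17) · (8/16) · (7/15) = 21/340 ≈ 0.0618.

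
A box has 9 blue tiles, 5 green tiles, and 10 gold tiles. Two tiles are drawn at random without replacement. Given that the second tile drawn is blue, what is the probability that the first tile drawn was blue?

8/23

P(first=blue and the second tile drawn is blue) = (9/24)·(8/23) = 3/23.
P(the second tile drawn is blue) = Σ over first color = 3/23 + 15/184 + 15/92 = 3/8.
By Bayes, P(first=blue | the second tile drawn is blue) = 3/23 / 3/8 = 8/23 ≈ 0.3478.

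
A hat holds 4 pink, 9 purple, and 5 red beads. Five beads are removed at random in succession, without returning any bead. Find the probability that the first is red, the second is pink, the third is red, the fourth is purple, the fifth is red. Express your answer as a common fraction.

Multiply the conditional probability of each draw in order, without replacement, so each draw removes one from its color and from the total.
P = (5/18) · (4/17) · (4/16) · (9/15) · (3/14) = 1/476 ≈ 0.0021.

1/476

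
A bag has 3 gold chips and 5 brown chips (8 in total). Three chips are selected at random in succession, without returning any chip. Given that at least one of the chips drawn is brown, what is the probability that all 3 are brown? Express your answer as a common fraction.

2/11

P(all 3 brown) = C(5,3)/C(8,3) = 5/28; P(at least one brown) = 1 − C(3,3)/C(8,3) = 55/56.
Since 'all 3 brown' ⊆ 'at least one brown', P(all 3 | at least one) = 5/28 / 55/56 = 2/11 ≈ 0.1818.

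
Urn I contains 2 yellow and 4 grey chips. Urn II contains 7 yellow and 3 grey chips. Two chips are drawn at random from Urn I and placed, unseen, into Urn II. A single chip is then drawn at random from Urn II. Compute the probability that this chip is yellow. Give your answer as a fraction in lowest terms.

23/36

Condition on how many of the transferred chips are yellow (from Urn I: 2 yellow of 6; then Urn II has 12 total).
  0 yellow: C(2,0)C(4,2)/C(6,2) = 2/5; then P = 7/12
  1 yellow: C(2,1)C(4,1)/C(6,2) = 8/15; then P = 8/12
  2 yellow: C(2,2)C(4,0)/C(6,2) = 1/15; then P = 9/12
P(yellow from Urn II) = 23/36 ≈ 0.6389.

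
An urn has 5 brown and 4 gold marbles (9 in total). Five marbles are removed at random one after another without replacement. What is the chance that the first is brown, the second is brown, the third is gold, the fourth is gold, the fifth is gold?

2/63

Multiply the conditional probability of each draw in order, without replacement, so each draw removes one from its color and from the total.
P = (5/9) · (4/8) · (4/7) · (3/6) · (2/5) = 2/63 ≈ 0.0317.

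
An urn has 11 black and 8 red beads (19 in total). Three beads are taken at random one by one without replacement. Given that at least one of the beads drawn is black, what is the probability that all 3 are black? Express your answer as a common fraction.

P(all 3 black) = C(11,3)/C(19,3) = 55/323; P(at least one black) = 1 − C(8,3)/C(19,3) = 913/969.
Since 'all 3 black' ⊆ 'at least one black', P(all 3 | at least one) = 55/323 / 913/969 = 15/83 ≈ 0.1807.

15/83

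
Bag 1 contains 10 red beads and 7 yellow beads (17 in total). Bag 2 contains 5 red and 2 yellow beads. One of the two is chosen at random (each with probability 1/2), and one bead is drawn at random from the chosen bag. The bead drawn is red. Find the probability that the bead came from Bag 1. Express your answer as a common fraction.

P(red | Bag 1) = 10/17; P(red | Bag 2) = 5/7.
P(red) = 1/2·10/17 + 1/2·5/7 = 155/238.
By Bayes' rule, P(Bag 1 | red) = 5/17 / 155/238 = 14/31 ≈ 0.4516.

14/31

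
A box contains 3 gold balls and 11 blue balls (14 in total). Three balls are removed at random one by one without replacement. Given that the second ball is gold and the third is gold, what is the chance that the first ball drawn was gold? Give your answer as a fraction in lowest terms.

1/12

P(first=gold and the second ball is gold and the third is gold) = (3/14)·(2/13)·(1/12) = 1/364.
P(E) = Σ over first color = 1/364 + 11/364 = 3/91.
By Bayes, P(first=gold | E) = 1/364 / 3/91 = 1/12 ≈ 0.0833.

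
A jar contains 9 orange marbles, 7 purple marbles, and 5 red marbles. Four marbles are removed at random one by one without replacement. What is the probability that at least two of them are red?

Sum the hypergeometric tail for j = 2,…,4 red marbles.
Favorable = C(5,2)·C(16,2) + C(5,3)·C(16,1) + C(5,4)·C(16,0) = 1365; total = C(21,4) = 5985.
P = 1365/5985 = 13/57 ≈ 0.2281.

13/57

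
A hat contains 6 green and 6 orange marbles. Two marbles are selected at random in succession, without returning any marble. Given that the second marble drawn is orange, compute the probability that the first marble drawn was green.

6/11

P(first=green and the second marble drawn is orange) = (6/12)·(6/11) = 3/11.
P(the second marble drawn is orange) = Σ over first color = 3/11 + 5/22 = 1/2.
By Bayes, P(first=green | the second marble drawn is orange) = 3/11 / 1/2 = 6/11 ≈ 0.5455.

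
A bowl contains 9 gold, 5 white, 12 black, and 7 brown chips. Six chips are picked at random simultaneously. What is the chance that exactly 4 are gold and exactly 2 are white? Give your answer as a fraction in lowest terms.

Unordered draws without replacement: count favorable combinations over C(33,6).
Favorable = C(9,4) · C(5,2) · C(12,0) · C(7,0) = 1260; total = C(33,6) = 1107568.
P = 1260/1107568 = 45/39556 ≈ 0.0011.

45/39556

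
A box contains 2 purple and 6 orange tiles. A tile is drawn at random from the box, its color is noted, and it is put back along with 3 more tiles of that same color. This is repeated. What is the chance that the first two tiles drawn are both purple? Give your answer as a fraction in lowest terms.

5/44

After a purple draw the box holds 5 purple out of 11.
P = (2/8)·(5/11) = 5/44 ≈ 0.1136.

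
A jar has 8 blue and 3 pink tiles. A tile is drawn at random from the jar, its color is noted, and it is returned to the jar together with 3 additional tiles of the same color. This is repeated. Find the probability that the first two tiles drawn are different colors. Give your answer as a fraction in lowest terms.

24/77

Either pink then blue, or blue then pink; after the first draw the total is 14.
P = (3/11)·(8/14) + (8/11)·(3/14) = 24/77 ≈ 0.3117.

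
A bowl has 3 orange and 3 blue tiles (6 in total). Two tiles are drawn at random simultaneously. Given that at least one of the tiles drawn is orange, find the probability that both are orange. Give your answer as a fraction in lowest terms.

P(both orange) = C(3,2)/C(6,2) = 1/5; P(at least one orange) = 1 − C(3,2)/C(6,2) = 4/5.
Since 'both orange' ⊆ 'at least one orange', P(both | at least one) = 1/5 / 4/5 = 1/4 ≈ 0.2500.

1/4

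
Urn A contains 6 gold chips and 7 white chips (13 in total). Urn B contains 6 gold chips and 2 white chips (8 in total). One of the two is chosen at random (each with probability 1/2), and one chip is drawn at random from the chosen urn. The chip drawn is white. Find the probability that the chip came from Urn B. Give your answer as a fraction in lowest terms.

P(white | Urn A) = 7/13; P(white | Urn B) = 1/4.
P(white) = 1/2·7/13 + 1/2·1/4 = 41/104.
By Bayes' rule, P(Urn B | white) = 1/8 / 41/104 = 13/41 ≈ 0.3171.

13/41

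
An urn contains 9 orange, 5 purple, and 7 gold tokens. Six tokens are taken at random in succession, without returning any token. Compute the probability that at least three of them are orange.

Sum the hypergeometric tail for j = 3,…,6 orange tokens.
Favorable = C(9,3)·C(12,3) + C(9,4)·C(12,2) + C(9,5)·C(12,1) + C(9,6)·C(12,0) = 28392; total = C(21,6) = 54264.
P = 28392/54264 = 169/323 ≈ 0.5232.

169/323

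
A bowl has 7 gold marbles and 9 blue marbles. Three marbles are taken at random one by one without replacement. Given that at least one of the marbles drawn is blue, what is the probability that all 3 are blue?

P(all 3 blue) = C(9,3)/C(16,3) = 3/20; P(at least one blue) = 1 − C(7,3)/C(16,3) = 15/16.
Since 'all 3 blue' ⊆ 'at least one blue', P(all 3 | at least one) = 3/20 / 15/16 = 4/25 ≈ 0.1600.

4/25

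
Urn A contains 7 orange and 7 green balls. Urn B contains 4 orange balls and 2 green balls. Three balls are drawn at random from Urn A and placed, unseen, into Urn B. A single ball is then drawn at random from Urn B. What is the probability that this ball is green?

Condition on how many of the transferred balls are green (from Urn A: 7 green of 14; then Urn B has 9 total).
  0 green: C(7,0)C(7,3)/C(14,3) = 5/52; then P = 2/9
  1 green: C(7,1)C(7,2)/C(14,3) = 21/52; then P = 3/9
  2 green: C(7,2)C(7,1)/C(14,3) = 21/52; then P = 4/9
  3 green: C(7,3)C(7,0)/C(14,3) = 5/52; then P = 5/9
P(green from Urn B) = 7/18 ≈ 0.3889.

7/18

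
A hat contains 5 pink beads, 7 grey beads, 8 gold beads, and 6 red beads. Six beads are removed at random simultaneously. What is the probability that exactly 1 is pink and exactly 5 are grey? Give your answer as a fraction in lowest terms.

Unordered draws without replacement: count favorable combinations over C(26,6).
Favorable = C(5,1) · C(7,5) · C(8,0) · C(6,0) = 105; total = C(26,6) = 230230.
P = 105/230230 = 3/6578 ≈ 0.0005.

3/6578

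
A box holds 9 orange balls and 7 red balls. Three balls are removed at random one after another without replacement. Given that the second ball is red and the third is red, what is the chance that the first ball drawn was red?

P(first=red and the second ball is red and the third is red) = (7/16)·(6/15)·(5/14) = 1/16.
P(E) = Σ over first color = 9/80 + 1/16 = 7/40.
By Bayes, P(first=red | E) = 1/16 / 7/40 = 5/14 ≈ 0.3571.

5/14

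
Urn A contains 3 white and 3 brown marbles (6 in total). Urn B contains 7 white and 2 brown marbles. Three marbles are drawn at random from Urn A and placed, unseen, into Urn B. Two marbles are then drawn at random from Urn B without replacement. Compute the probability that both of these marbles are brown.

23/330

Condition on how many of the transferred marbles are brown (from Urn A: 3 brown of 6; then Urn B has 12 total).
  0 brown: C(3,0)C(3,3)/C(6,3) = 1/20; then P = C(2,2)/C(12,2) = 1/66
  1 brown: C(3,1)C(3,2)/C(6,3) = 9/20; then P = C(3,2)/C(12,2) = 1/22
  2 brown: C(3,2)C(3,1)/C(6,3) = 9/20; then P = C(4,2)/C(12,2) = 1/11
  3 brown: C(3,3)C(3,0)/C(6,3) = 1/20; then P = C(5,2)/C(12,2) = 5/33
P(both brown) = 23/330 ≈ 0.0697.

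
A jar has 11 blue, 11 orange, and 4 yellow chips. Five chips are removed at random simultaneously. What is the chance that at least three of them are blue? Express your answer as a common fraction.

Sum the hypergeometric tail for j = 3,…,5 blue chips.
Favorable = C(11,3)·C(15,2) + C(11,4)·C(15,1) + C(11,5)·C(15,0) = 22737; total = C(26,5) = 65780.
P = 22737/65780 = 159/460 ≈ 0.3457.

159/460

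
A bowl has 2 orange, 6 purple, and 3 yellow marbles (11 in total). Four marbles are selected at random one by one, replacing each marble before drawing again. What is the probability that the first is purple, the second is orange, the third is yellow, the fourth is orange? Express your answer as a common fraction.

Multiply the conditional probability of each draw in order, with replacement (the composition resets each draw).
P = (6/11) · (2/11) · (3/11) · (2/11) = 72/14641 ≈ 0.0049.

72/14641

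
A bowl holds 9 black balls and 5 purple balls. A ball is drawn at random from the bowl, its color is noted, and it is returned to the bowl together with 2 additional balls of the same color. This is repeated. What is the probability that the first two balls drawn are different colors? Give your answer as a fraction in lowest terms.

Either purple then black, or black then purple; after the first draw the total is 16.
P = (5/14)·(9/16) + (9/14)·(5/16) = 45/112 ≈ 0.4018.

45/112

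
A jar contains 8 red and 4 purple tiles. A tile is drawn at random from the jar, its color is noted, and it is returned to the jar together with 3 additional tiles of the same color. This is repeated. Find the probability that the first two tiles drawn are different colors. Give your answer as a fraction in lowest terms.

16/45

Either red then purple, or purple then red; after the first draw the total is 15.
P = (8/12)·(4/15) + (4/12)·(8/15) = 16/45 ≈ 0.3556.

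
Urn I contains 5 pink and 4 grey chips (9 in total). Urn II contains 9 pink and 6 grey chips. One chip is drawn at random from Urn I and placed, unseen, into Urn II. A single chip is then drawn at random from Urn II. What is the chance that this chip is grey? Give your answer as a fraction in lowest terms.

Condition on how many of the transferred chips are grey (from Urn I: 4 grey of 9; then Urn II has 16 total).
  0 grey: C(4,0)C(5,1)/C(9,1) = 5/9; then P = 6/16
  1 grey: C(4,1)C(5,0)/C(9,1) = 4/9; then P = 7/16
P(grey from Urn II) = 29/72 ≈ 0.4028.

29/72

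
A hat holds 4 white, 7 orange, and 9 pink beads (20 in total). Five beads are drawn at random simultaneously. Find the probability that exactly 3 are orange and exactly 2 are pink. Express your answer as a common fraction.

105/1292

Unordered draws without replacement: count favorable combinations over C(20,5).
Favorable = C(4,0) · C(7,3) · C(9,2) = 1260; total = C(20,5) = 15504.
P = 1260/15504 = 105/1292 ≈ 0.0813.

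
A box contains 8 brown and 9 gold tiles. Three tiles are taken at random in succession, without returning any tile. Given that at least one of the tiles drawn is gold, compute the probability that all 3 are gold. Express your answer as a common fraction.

P(all 3 gold) = C(9,3)/C(17,3) = 21/170; P(at least one gold) = 1 − C(8,3)/C(17,3) = 78/85.
Since 'all 3 gold' ⊆ 'at least one gold', P(all 3 | at least one) = 21/170 / 78/85 = 7/52 ≈ 0.1346.

7/52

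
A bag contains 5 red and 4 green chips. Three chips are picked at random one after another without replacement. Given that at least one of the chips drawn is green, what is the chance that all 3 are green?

2/37

P(all 3 green) = C(4,3)/C(9,3) = 1/21; P(at least one green) = 1 − C(5,3)/C(9,3) = 37/42.
Since 'all 3 green' ⊆ 'at least one green', P(all 3 | at least one) = 1/21 / 37/42 = 2/37 ≈ 0.0541.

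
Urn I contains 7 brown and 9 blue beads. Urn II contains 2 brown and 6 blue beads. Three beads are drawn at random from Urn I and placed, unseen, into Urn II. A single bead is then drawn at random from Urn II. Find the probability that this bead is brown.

53/176

Condition on how many of the transferred beads are brown (from Urn I: 7 brown of 16; then Urn II has 11 total).
  0 brown: C(7,0)C(9,3)/C(16,3) = 3/20; then P = 2/11
  1 brown: C(7,1)C(9,2)/C(16,3) = 9/20; then P = 3/11
  2 brown: C(7,2)C(9,1)/C(16,3) = 27/80; then P = 4/11
  3 brown: C(7,3)C(9,0)/C(16,3) = 1/16; then P = 5/11
P(brown from Urn II) = 53/176 ≈ 0.3011.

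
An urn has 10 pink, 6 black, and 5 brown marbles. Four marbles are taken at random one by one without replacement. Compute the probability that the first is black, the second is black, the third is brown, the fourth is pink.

25/2394

Multiply the conditional probability of each draw in order, without replacement, so each draw removes one from its color and from the total.
P = (6/21) · (5/20) · (5/19) · (10/18) = 25/2394 ≈ 0.0104.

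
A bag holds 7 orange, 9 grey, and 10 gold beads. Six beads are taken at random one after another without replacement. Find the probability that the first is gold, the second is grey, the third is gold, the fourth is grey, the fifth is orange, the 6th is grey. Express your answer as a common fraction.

63/32890

Multiply the conditional probability of each draw in order, without replacement, so each draw removes one from its color and from the total.
P = (10/26) · (9/25) · (9/24) · (8/23) · (7/22) · (7/21) = 63/32890 ≈ 0.0019.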